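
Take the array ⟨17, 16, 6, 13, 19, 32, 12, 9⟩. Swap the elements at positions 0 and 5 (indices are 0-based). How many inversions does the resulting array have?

Positions 0 and 5 hold 17 and 32; after swapping, the array is [32, 16, 6, 13, 19, 17, 12, 9].
Sweep left to right; for each value list the smaller values that follow it:
32 → 16, 6, 13, 19, 17, 12, 9 → 7
16 → 6, 13, 12, 9 → 4
6 → none → 0
13 → 12, 9 → 2
19 → 17, 12, 9 → 3
17 → 12, 9 → 2
12 → 9 → 1
9 → none → 0
Sum: 7 + 4 + 0 + 2 + 3 + 2 + 1 + 0 = 19

Inversions: 19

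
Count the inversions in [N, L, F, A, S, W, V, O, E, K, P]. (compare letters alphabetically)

Out-of-order pairs: 26

Sweep left to right; for each value list the smaller values that follow it:
N: 5
L: 4
F: 2
A: 0
S: 4
W: 5
V: 4
O: 2
E: 0
K: 0
P: 0
Sum: 5 + 4 + 2 + 0 + 4 + 5 + 4 + 2 + 0 + 0 + 0 = 26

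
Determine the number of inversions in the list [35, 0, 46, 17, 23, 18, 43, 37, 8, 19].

23 out-of-order pairs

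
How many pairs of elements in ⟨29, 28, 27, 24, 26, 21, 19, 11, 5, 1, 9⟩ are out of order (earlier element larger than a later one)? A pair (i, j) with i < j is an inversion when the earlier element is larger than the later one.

52

Element-by-element contributions:
29: 10
28: 9
27: 8
24: 6
26: 6
21: 5
19: 4
11: 3
5: 1
1: 0
9: 0
Sum: 10 + 9 + 8 + 6 + 6 + 5 + 4 + 3 + 1 + 0 + 0 = 52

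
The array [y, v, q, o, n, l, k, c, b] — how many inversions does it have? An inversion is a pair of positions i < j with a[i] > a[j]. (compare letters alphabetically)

36 out-of-order pairs

Sweep left to right; for each value list the smaller values that follow it:
y: 8
v: 7
q: 6
o: 5
n: 4
l: 3
k: 2
c: 1
b: 0
Sum: 8 + 7 + 6 + 5 + 4 + 3 + 2 + 1 + 0 = 36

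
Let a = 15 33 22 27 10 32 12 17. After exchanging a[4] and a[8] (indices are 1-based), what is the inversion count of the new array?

Positions 4 and 8 hold 27 and 17; after swapping, the array is [15, 33, 22, 17, 10, 32, 12, 27].
For each element, count later entries that are smaller:
15 → 10, 12 → 2
33 → 22, 17, 10, 32, 12, 27 → 6
22 → 17, 10, 12 → 3
17 → 10, 12 → 2
10 → none → 0
32 → 12, 27 → 2
12 → none → 0
27 → none → 0
Sum: 2 + 6 + 3 + 2 + 0 + 2 + 0 + 0 = 15

There are 15 inversions.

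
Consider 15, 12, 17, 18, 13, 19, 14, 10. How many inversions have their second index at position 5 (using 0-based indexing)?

0

The element at index 5 is 19.
Elements before it: 15, 12, 17, 18, 13
None of them are larger than 19.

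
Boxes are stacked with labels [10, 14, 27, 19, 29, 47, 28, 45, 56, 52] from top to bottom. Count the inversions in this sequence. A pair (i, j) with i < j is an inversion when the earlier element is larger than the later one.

There are 5 inversions.

Count, for each position, how many later elements it exceeds:
10: 0
14: 0
27: 1
19: 0
29: 1
47: 2
28: 0
45: 0
56: 1
52: 0
Sum: 0 + 0 + 1 + 0 + 1 + 2 + 0 + 0 + 1 + 0 = 5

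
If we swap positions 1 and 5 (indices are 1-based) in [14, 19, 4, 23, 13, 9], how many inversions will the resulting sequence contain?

8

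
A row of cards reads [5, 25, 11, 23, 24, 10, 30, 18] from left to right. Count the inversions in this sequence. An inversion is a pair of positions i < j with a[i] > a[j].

11

Element-by-element contributions:
5 → none → 0
25 → 11, 23, 24, 10, 18 → 5
11 → 10 → 1
23 → 10, 18 → 2
24 → 10, 18 → 2
10 → none → 0
30 → 18 → 1
18 → none → 0
Sum: 0 + 5 + 1 + 2 + 2 + 0 + 1 + 0 = 11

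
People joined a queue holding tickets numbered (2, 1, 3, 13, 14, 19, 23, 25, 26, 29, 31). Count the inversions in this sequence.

1

Element-by-element contributions:
2: 1
1: 0
3: 0
13: 0
14: 0
19: 0
23: 0
25: 0
26: 0
29: 0
31: 0
Sum: 1 + 0 + 0 + 0 + 0 + 0 + 0 + 0 + 0 + 0 + 0 = 1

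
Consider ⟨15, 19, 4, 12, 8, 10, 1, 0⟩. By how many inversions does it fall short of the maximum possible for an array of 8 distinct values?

5

Maximum inversions for 8 distinct elements is C(8, 2) = 8·7/2 = 28.
Current inversions — for each element, count later smaller elements:
15: 6
19: 6
4: 2
12: 4
8: 2
10: 2
1: 1
0: 0
Current total: 6 + 6 + 2 + 4 + 2 + 2 + 1 + 0 = 23
Shortfall: 28 − 23 = 5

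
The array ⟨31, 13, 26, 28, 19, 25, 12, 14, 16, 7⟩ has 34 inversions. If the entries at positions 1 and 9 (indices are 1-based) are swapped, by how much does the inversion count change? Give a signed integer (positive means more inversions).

-9

Positions 1 and 9 hold 31 and 16; after swapping, the array is [16, 13, 26, 28, 19, 25, 12, 14, 31, 7].
For each element, count later entries that are smaller:
16 → 13, 12, 14, 7 → 4
13 → 12, 7 → 2
26 → 19, 25, 12, 14, 7 → 5
28 → 19, 25, 12, 14, 7 → 5
19 → 12, 14, 7 → 3
25 → 12, 14, 7 → 3
12 → 7 → 1
14 → 7 → 1
31 → 7 → 1
7 → none → 0
Sum: 4 + 2 + 5 + 5 + 3 + 3 + 1 + 1 + 1 + 0 = 25
Change: 25 − 34 = -9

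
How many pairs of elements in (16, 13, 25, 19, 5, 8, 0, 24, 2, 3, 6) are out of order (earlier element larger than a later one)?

Count, for each position, how many later elements it exceeds:
16 → 13, 5, 8, 0, 2, 3, 6 → 7
13 → 5, 8, 0, 2, 3, 6 → 6
25 → 19, 5, 8, 0, 24, 2, 3, 6 → 8
19 → 5, 8, 0, 2, 3, 6 → 6
5 → 0, 2, 3 → 3
8 → 0, 2, 3, 6 → 4
0 → none → 0
24 → 2, 3, 6 → 3
2 → none → 0
3 → none → 0
6 → none → 0
Sum: 7 + 6 + 8 + 6 + 3 + 4 + 0 + 3 + 0 + 0 + 0 = 37

37 inversions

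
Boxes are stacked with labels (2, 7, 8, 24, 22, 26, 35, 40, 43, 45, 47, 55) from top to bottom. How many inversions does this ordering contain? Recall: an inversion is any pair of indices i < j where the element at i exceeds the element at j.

There is 1 inversion.

Sweep left to right; for each value list the smaller values that follow it:
2: 0
7: 0
8: 0
24: 1
22: 0
26: 0
35: 0
40: 0
43: 0
45: 0
47: 0
55: 0
Sum: 0 + 0 + 0 + 1 + 0 + 0 + 0 + 0 + 0 + 0 + 0 + 0 = 1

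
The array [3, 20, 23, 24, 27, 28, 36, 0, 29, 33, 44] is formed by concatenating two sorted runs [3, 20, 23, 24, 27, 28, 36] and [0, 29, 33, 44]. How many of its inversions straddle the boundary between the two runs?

9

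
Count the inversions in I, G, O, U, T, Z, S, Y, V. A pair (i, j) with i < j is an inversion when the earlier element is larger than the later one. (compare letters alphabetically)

For each element, count later entries that are smaller:
I → G → 1
G → none → 0
O → none → 0
U → T, S → 2
T → S → 1
Z → S, Y, V → 3
S → none → 0
Y → V → 1
V → none → 0
Sum: 1 + 0 + 0 + 2 + 1 + 3 + 0 + 1 + 0 = 8

8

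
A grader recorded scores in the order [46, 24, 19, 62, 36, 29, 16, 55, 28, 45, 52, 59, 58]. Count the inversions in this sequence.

28 inversions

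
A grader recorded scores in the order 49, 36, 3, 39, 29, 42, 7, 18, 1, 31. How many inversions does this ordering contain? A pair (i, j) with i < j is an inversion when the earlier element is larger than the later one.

There are 30 out-of-order pairs.

Count, for each position, how many later elements it exceeds:
49: 9
36: 6
3: 1
39: 5
29: 3
42: 4
7: 1
18: 1
1: 0
31: 0
Sum: 9 + 6 + 1 + 5 + 3 + 4 + 1 + 1 + 0 + 0 = 30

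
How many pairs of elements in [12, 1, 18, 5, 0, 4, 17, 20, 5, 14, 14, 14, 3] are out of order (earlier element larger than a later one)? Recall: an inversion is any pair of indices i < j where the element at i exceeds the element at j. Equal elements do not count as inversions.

Sweep left to right; for each value list the smaller values that follow it:
12: 6
1: 1
18: 9
5: 3
0: 0
4: 1
17: 5
20: 5
5: 1
14: 1
14: 1
14: 1
3: 0
Sum: 6 + 1 + 9 + 3 + 0 + 1 + 5 + 5 + 1 + 1 + 1 + 1 + 0 = 34

Inversions: 34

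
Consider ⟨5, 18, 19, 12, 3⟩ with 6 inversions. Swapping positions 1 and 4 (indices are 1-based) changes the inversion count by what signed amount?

Positions 1 and 4 hold 5 and 12; after swapping, the array is [12, 18, 19, 5, 3].
Element-by-element contributions:
12 → 5, 3 → 2
18 → 5, 3 → 2
19 → 5, 3 → 2
5 → 3 → 1
3 → none → 0
Sum: 2 + 2 + 2 + 1 + 0 = 7
Change: 7 − 6 = +1

+1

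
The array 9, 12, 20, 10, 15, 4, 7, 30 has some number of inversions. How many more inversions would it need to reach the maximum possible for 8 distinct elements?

Maximum inversions for 8 distinct elements is C(8, 2) = 8·7/2 = 28.
Current inversions — for each element, count later smaller elements:
9: 2
12: 3
20: 4
10: 2
15: 2
4: 0
7: 0
30: 0
Current total: 2 + 3 + 4 + 2 + 2 + 0 + 0 + 0 = 13
Shortfall: 28 − 13 = 15

15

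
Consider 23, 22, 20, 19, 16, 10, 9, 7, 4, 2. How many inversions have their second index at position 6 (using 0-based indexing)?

6 such elements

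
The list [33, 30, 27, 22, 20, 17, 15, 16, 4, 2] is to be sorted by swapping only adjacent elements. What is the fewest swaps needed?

44 swaps

The minimum number of adjacent swaps to sort an array equals its inversion count, since every such swap removes exactly one inversion.
Count inversions — for each element, later elements that are smaller:
33: 30, 27, 22, 20, 17, 15, 16, 4, 2 → 9
30: 27, 22, 20, 17, 15, 16, 4, 2 → 8
27: 22, 20, 17, 15, 16, 4, 2 → 7
22: 20, 17, 15, 16, 4, 2 → 6
20: 17, 15, 16, 4, 2 → 5
17: 15, 16, 4, 2 → 4
15: 4, 2 → 2
16: 4, 2 → 2
4: 2 → 1
2: none → 0
Total inversions: 9 + 8 + 7 + 6 + 5 + 4 + 2 + 2 + 1 + 0 = 44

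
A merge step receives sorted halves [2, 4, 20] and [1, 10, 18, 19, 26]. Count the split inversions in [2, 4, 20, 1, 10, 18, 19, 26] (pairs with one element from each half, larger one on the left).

Count, for every r in R, how many entries of L exceed r:
r = 1: 2, 4, 20 → 3
r = 10: 20 → 1
r = 18: 20 → 1
r = 19: 20 → 1
r = 26: none → 0
Cross-inversions: 3 + 1 + 1 + 1 + 0 = 6

6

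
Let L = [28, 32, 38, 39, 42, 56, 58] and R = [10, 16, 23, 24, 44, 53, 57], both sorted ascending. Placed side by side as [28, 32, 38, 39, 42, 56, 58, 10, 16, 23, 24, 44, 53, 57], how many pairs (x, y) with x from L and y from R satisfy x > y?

33 split inversions

Take each right-half value and tally the left-half values above it:
r = 10: 28, 32, 38, 39, 42, 56, 58 → 7
r = 16: 28, 32, 38, 39, 42, 56, 58 → 7
r = 23: 28, 32, 38, 39, 42, 56, 58 → 7
r = 24: 28, 32, 38, 39, 42, 56, 58 → 7
r = 44: 56, 58 → 2
r = 53: 56, 58 → 2
r = 57: 58 → 1
Cross-inversions: 7 + 7 + 7 + 7 + 2 + 2 + 1 = 33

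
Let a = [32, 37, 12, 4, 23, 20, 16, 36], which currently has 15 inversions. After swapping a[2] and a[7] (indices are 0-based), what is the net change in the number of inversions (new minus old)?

Positions 2 and 7 hold 12 and 36; after swapping, the array is [32, 37, 36, 4, 23, 20, 16, 12].
Sweep left to right; for each value list the smaller values that follow it:
32: 5
37: 6
36: 5
4: 0
23: 3
20: 2
16: 1
12: 0
Sum: 5 + 6 + 5 + 0 + 3 + 2 + 1 + 0 = 22
Change: 22 − 15 = +7

+7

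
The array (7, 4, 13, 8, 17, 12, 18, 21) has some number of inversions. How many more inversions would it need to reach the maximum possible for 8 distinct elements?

Maximum inversions for 8 distinct elements is C(8, 2) = 8·7/2 = 28.
Current inversions — for each element, count later smaller elements:
7: 1
4: 0
13: 2
8: 0
17: 1
12: 0
18: 0
21: 0
Current total: 1 + 0 + 2 + 0 + 1 + 0 + 0 + 0 = 4
Shortfall: 28 − 4 = 24

24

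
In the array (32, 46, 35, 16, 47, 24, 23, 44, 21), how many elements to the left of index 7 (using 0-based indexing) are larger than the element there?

The element at index 7 is 44.
Elements before it: 32, 46, 35, 16, 47, 24, 23
Those larger than 44: 46, 47

2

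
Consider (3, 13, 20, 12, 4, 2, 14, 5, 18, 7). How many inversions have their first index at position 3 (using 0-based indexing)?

4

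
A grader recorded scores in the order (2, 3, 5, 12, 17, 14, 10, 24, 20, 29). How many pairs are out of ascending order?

There are 5 out-of-order pairs.

For each element, count later entries that are smaller:
2 → none → 0
3 → none → 0
5 → none → 0
12 → 10 → 1
17 → 14, 10 → 2
14 → 10 → 1
10 → none → 0
24 → 20 → 1
20 → none → 0
29 → none → 0
Sum: 0 + 0 + 0 + 1 + 2 + 1 + 0 + 1 + 0 + 0 = 5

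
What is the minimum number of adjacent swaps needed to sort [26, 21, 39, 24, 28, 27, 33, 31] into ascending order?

9

Minimum adjacent swaps = number of inversions (each swap of adjacent out-of-order elements removes one inversion and no swap can remove more).
Count inversions — for each element, later elements that are smaller:
26: 21, 24 → 2
21: none → 0
39: 24, 28, 27, 33, 31 → 5
24: none → 0
28: 27 → 1
27: none → 0
33: 31 → 1
31: none → 0
Total inversions: 2 + 0 + 5 + 0 + 1 + 0 + 1 + 0 = 9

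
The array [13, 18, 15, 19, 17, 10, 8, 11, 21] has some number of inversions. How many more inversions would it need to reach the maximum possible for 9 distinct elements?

17 inversions short

Maximum inversions for 9 distinct elements is C(9, 2) = 9·8/2 = 36.
Current inversions — for each element, count later smaller elements:
13: 3
18: 5
15: 3
19: 4
17: 3
10: 1
8: 0
11: 0
21: 0
Current total: 3 + 5 + 3 + 4 + 3 + 1 + 0 + 0 + 0 = 19
Shortfall: 36 − 19 = 17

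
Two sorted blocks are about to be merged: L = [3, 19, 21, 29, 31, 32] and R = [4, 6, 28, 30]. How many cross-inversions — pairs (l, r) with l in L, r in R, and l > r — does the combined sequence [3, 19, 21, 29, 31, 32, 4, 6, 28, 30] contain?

For each element r of the right run, count left-run elements greater than r:
r = 4: 19, 21, 29, 31, 32 → 5
r = 6: 19, 21, 29, 31, 32 → 5
r = 28: 29, 31, 32 → 3
r = 30: 31, 32 → 2
Cross-inversions: 5 + 5 + 3 + 2 = 15

Cross-inversions: 15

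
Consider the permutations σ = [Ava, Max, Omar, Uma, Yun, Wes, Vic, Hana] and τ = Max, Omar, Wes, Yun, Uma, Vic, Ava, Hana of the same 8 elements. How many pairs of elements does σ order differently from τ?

Discordant pairs: 9

Assign each item its position (1..8) in the first ordering, then rewrite the second ordering as that position sequence:
positions: Ava→1, Max→2, Omar→3, Uma→4, Yun→5, Wes→6, Vic→7, Hana→8
second ordering as positions: [2, 3, 6, 5, 4, 7, 1, 8]
Discordant pairs = inversions in this position sequence.
2: 1 → 1
3: 1 → 1
6: 5, 4, 1 → 3
5: 4, 1 → 2
4: 1 → 1
7: 1 → 1
1: 0
8: 0
Total: 1 + 1 + 3 + 2 + 1 + 1 + 0 + 0 = 9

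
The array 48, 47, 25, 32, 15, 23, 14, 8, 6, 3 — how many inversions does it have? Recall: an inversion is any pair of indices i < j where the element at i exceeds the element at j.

43 inversions

Count, for each position, how many later elements it exceeds:
48: 9
47: 8
25: 6
32: 6
15: 4
23: 4
14: 3
8: 2
6: 1
3: 0
Sum: 9 + 8 + 6 + 6 + 4 + 4 + 3 + 2 + 1 + 0 = 43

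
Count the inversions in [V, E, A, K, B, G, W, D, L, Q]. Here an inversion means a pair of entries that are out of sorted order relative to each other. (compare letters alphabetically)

18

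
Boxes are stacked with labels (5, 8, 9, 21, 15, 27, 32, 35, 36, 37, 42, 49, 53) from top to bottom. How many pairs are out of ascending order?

Element-by-element contributions:
5 → none → 0
8 → none → 0
9 → none → 0
21 → 15 → 1
15 → none → 0
27 → none → 0
32 → none → 0
35 → none → 0
36 → none → 0
37 → none → 0
42 → none → 0
49 → none → 0
53 → none → 0
Sum: 0 + 0 + 0 + 1 + 0 + 0 + 0 + 0 + 0 + 0 + 0 + 0 + 0 = 1

1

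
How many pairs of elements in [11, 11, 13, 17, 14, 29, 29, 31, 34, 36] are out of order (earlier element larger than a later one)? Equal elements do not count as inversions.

1

Element-by-element contributions:
11 → none → 0
11 → none → 0
13 → none → 0
17 → 14 → 1
14 → none → 0
29 → none → 0
29 → none → 0
31 → none → 0
34 → none → 0
36 → none → 0
Sum: 0 + 0 + 0 + 1 + 0 + 0 + 0 + 0 + 0 + 0 = 1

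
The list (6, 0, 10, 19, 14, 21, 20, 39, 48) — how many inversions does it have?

3

Count, for each position, how many later elements it exceeds:
6: 1
0: 0
10: 0
19: 1
14: 0
21: 1
20: 0
39: 0
48: 0
Sum: 1 + 0 + 0 + 1 + 0 + 1 + 0 + 0 + 0 = 3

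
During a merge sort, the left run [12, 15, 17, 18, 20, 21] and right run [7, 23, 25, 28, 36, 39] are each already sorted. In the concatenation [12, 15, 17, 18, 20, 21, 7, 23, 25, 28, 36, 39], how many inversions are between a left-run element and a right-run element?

Take each right-half value and tally the left-half values above it:
r = 7: 12, 15, 17, 18, 20, 21 → 6
r = 23: none → 0
r = 25: none → 0
r = 28: none → 0
r = 36: none → 0
r = 39: none → 0
Cross-inversions: 6 + 0 + 0 + 0 + 0 + 0 = 6

6 split inversions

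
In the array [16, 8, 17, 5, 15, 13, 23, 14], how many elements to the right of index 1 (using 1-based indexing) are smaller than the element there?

The element at index 1 is 16.
Elements after it: 8, 17, 5, 15, 13, 23, 14
Those smaller than 16: 8, 5, 15, 13, 14

5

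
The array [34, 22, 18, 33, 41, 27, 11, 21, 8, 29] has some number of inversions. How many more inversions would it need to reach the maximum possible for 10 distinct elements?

Maximum inversions for 10 distinct elements is C(10, 2) = 10·9/2 = 45.
Current inversions — for each element, count later smaller elements:
34: 8
22: 4
18: 2
33: 5
41: 5
27: 3
11: 1
21: 1
8: 0
29: 0
Current total: 8 + 4 + 2 + 5 + 5 + 3 + 1 + 1 + 0 + 0 = 29
Shortfall: 45 − 29 = 16

16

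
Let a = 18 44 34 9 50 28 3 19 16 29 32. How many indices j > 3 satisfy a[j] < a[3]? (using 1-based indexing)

The element at index 3 is 34.
Elements after it: 9, 50, 28, 3, 19, 16, 29, 32
Those smaller than 34: 9, 28, 3, 19, 16, 29, 32

7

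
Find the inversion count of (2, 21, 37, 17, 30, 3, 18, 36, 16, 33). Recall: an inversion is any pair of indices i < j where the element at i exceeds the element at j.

For each element, count later entries that are smaller:
2: 0
21: 4
37: 7
17: 2
30: 3
3: 0
18: 1
36: 2
16: 0
33: 0
Sum: 0 + 4 + 7 + 2 + 3 + 0 + 1 + 2 + 0 + 0 = 19

19 out-of-order pairs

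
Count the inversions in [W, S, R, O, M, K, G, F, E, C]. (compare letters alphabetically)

Out-of-order pairs: 45

Count, for each position, how many later elements it exceeds:
W: 9
S: 8
R: 7
O: 6
M: 5
K: 4
G: 3
F: 2
E: 1
C: 0
Sum: 9 + 8 + 7 + 6 + 5 + 4 + 3 + 2 + 1 + 0 = 45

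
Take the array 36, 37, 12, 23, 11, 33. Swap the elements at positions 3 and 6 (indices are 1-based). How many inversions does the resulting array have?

13 inversions

Positions 3 and 6 hold 12 and 33; after swapping, the array is [36, 37, 33, 23, 11, 12].
For each element, count later entries that are smaller:
36: 4
37: 4
33: 3
23: 2
11: 0
12: 0
Sum: 4 + 4 + 3 + 2 + 0 + 0 = 13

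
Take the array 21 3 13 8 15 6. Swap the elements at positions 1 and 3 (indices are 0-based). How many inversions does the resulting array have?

Positions 1 and 3 hold 3 and 8; after swapping, the array is [21, 8, 13, 3, 15, 6].
For each element, count later entries that are smaller:
21 → 8, 13, 3, 15, 6 → 5
8 → 3, 6 → 2
13 → 3, 6 → 2
3 → none → 0
15 → 6 → 1
6 → none → 0
Sum: 5 + 2 + 2 + 0 + 1 + 0 = 10

There are 10 inversions.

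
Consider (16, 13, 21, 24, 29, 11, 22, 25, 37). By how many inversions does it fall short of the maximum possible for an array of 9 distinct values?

27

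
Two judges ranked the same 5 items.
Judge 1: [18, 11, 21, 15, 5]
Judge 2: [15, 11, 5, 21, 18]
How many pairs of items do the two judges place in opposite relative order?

7

Assign each item its position (1..5) in the first ordering, then rewrite the second ordering as that position sequence:
positions: 18→1, 11→2, 21→3, 15→4, 5→5
second ordering as positions: [4, 2, 5, 3, 1]
Discordant pairs = inversions in this position sequence.
4: 2, 3, 1 → 3
2: 1 → 1
5: 3, 1 → 2
3: 1 → 1
1: 0
Total: 3 + 1 + 2 + 1 + 0 = 7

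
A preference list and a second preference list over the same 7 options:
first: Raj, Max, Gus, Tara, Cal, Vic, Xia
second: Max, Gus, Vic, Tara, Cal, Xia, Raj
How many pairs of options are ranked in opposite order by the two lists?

8

Assign each item its position (1..7) in the first ordering, then rewrite the second ordering as that position sequence:
positions: Raj→1, Max→2, Gus→3, Tara→4, Cal→5, Vic→6, Xia→7
second ordering as positions: [2, 3, 6, 4, 5, 7, 1]
Discordant pairs = inversions in this position sequence.
2: 1 → 1
3: 1 → 1
6: 4, 5, 1 → 3
4: 1 → 1
5: 1 → 1
7: 1 → 1
1: 0
Total: 1 + 1 + 3 + 1 + 1 + 1 + 0 = 8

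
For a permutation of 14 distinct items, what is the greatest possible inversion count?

Inversions: 91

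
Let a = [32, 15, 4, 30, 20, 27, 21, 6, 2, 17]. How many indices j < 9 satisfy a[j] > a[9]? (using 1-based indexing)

8

The element at index 9 is 2.
Elements before it: 32, 15, 4, 30, 20, 27, 21, 6
Those larger than 2: 32, 15, 4, 30, 20, 27, 21, 6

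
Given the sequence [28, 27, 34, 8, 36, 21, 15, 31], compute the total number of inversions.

For each element, count later entries that are smaller:
28 → 27, 8, 21, 15 → 4
27 → 8, 21, 15 → 3
34 → 8, 21, 15, 31 → 4
8 → none → 0
36 → 21, 15, 31 → 3
21 → 15 → 1
15 → none → 0
31 → none → 0
Sum: 4 + 3 + 4 + 0 + 3 + 1 + 0 + 0 = 15

15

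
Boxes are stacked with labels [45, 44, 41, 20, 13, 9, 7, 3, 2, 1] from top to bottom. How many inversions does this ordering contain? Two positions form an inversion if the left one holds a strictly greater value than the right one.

Count, for each position, how many later elements it exceeds:
45 → 44, 41, 20, 13, 9, 7, 3, 2, 1 → 9
44 → 41, 20, 13, 9, 7, 3, 2, 1 → 8
41 → 20, 13, 9, 7, 3, 2, 1 → 7
20 → 13, 9, 7, 3, 2, 1 → 6
13 → 9, 7, 3, 2, 1 → 5
9 → 7, 3, 2, 1 → 4
7 → 3, 2, 1 → 3
3 → 2, 1 → 2
2 → 1 → 1
1 → none → 0
Sum: 9 + 8 + 7 + 6 + 5 + 4 + 3 + 2 + 1 + 0 = 45

45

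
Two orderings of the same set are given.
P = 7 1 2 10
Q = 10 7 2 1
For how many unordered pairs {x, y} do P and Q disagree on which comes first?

Assign each item its position (1..4) in the first ordering, then rewrite the second ordering as that position sequence:
positions: 7→1, 1→2, 2→3, 10→4
second ordering as positions: [4, 1, 3, 2]
Discordant pairs = inversions in this position sequence.
4: 1, 3, 2 → 3
1: 0
3: 2 → 1
2: 0
Total: 3 + 0 + 1 + 0 = 4

4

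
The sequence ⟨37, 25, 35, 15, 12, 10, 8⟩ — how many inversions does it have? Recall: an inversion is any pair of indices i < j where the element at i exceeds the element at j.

Sweep left to right; for each value list the smaller values that follow it:
37 → 25, 35, 15, 12, 10, 8 → 6
25 → 15, 12, 10, 8 → 4
35 → 15, 12, 10, 8 → 4
15 → 12, 10, 8 → 3
12 → 10, 8 → 2
10 → 8 → 1
8 → none → 0
Sum: 6 + 4 + 4 + 3 + 2 + 1 + 0 = 20

20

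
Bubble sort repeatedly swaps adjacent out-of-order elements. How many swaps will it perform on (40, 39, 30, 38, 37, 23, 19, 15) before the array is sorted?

26

Minimum adjacent swaps = number of inversions (each swap of adjacent out-of-order elements removes one inversion and no swap can remove more).
Count inversions — for each element, later elements that are smaller:
40: 39, 30, 38, 37, 23, 19, 15 → 7
39: 30, 38, 37, 23, 19, 15 → 6
30: 23, 19, 15 → 3
38: 37, 23, 19, 15 → 4
37: 23, 19, 15 → 3
23: 19, 15 → 2
19: 15 → 1
15: none → 0
Total inversions: 7 + 6 + 3 + 4 + 3 + 2 + 1 + 0 = 26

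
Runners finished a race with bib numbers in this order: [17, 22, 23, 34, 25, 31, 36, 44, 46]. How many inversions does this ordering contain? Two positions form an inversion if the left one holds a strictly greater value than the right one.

For each element, count later entries that are smaller:
17: 0
22: 0
23: 0
34: 2
25: 0
31: 0
36: 0
44: 0
46: 0
Sum: 0 + 0 + 0 + 2 + 0 + 0 + 0 + 0 + 0 = 2

2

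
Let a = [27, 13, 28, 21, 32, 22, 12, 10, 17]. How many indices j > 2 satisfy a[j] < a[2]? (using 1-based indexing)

The element at index 2 is 13.
Elements after it: 28, 21, 32, 22, 12, 10, 17
Those smaller than 13: 12, 10

2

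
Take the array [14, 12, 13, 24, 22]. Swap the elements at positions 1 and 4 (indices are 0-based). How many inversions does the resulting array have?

There are 6 inversions.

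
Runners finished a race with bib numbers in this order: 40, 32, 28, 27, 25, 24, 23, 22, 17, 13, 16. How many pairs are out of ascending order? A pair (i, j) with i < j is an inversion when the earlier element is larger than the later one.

For each element, count later entries that are smaller:
40 → 32, 28, 27, 25, 24, 23, 22, 17, 13, 16 → 10
32 → 28, 27, 25, 24, 23, 22, 17, 13, 16 → 9
28 → 27, 25, 24, 23, 22, 17, 13, 16 → 8
27 → 25, 24, 23, 22, 17, 13, 16 → 7
25 → 24, 23, 22, 17, 13, 16 → 6
24 → 23, 22, 17, 13, 16 → 5
23 → 22, 17, 13, 16 → 4
22 → 17, 13, 16 → 3
17 → 13, 16 → 2
13 → none → 0
16 → none → 0
Sum: 10 + 9 + 8 + 7 + 6 + 5 + 4 + 3 + 2 + 0 + 0 = 54

54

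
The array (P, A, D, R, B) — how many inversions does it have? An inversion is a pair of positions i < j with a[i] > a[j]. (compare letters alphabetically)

5

For each element, count later entries that are smaller:
P → A, D, B → 3
A → none → 0
D → B → 1
R → B → 1
B → none → 0
Sum: 3 + 0 + 1 + 1 + 0 = 5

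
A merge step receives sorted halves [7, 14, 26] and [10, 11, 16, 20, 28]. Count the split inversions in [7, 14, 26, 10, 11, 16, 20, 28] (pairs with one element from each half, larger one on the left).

For each element r of the right run, count left-run elements greater than r:
r = 10: 14, 26 → 2
r = 11: 14, 26 → 2
r = 16: 26 → 1
r = 20: 26 → 1
r = 28: none → 0
Cross-inversions: 2 + 2 + 1 + 1 + 0 = 6

6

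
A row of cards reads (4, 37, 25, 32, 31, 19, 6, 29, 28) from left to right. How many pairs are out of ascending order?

For each element, count later entries that are smaller:
4: 0
37: 7
25: 2
32: 5
31: 4
19: 1
6: 0
29: 1
28: 0
Sum: 0 + 7 + 2 + 5 + 4 + 1 + 0 + 1 + 0 = 20

There are 20 out-of-order pairs.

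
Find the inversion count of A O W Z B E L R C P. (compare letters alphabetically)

20 inversions

Count, for each position, how many later elements it exceeds:
A → none → 0
O → B, E, L, C → 4
W → B, E, L, R, C, P → 6
Z → B, E, L, R, C, P → 6
B → none → 0
E → C → 1
L → C → 1
R → C, P → 2
C → none → 0
P → none → 0
Sum: 0 + 4 + 6 + 6 + 0 + 1 + 1 + 2 + 0 + 0 = 20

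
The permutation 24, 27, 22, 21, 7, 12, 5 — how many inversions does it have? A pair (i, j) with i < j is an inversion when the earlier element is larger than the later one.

19

Element-by-element contributions:
24 → 22, 21, 7, 12, 5 → 5
27 → 22, 21, 7, 12, 5 → 5
22 → 21, 7, 12, 5 → 4
21 → 7, 12, 5 → 3
7 → 5 → 1
12 → 5 → 1
5 → none → 0
Sum: 5 + 5 + 4 + 3 + 1 + 1 + 0 = 19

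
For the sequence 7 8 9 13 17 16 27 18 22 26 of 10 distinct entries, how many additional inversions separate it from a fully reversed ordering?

41 inversions short

Maximum inversions for 10 distinct elements is C(10, 2) = 10·9/2 = 45.
Current inversions — for each element, count later smaller elements:
7: 0
8: 0
9: 0
13: 0
17: 1
16: 0
27: 3
18: 0
22: 0
26: 0
Current total: 0 + 0 + 0 + 0 + 1 + 0 + 3 + 0 + 0 + 0 = 4
Shortfall: 45 − 4 = 41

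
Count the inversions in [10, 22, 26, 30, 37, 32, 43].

Listing every pair i<j with a[i]>a[j] (using 1-based positions):
(5,6): 37 > 32
That's 1 pair.

1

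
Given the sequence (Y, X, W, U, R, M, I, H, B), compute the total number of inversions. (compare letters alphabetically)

For each element, count later entries that are smaller:
Y → X, W, U, R, M, I, H, B → 8
X → W, U, R, M, I, H, B → 7
W → U, R, M, I, H, B → 6
U → R, M, I, H, B → 5
R → M, I, H, B → 4
M → I, H, B → 3
I → H, B → 2
H → B → 1
B → none → 0
Sum: 8 + 7 + 6 + 5 + 4 + 3 + 2 + 1 + 0 = 36

Out-of-order pairs: 36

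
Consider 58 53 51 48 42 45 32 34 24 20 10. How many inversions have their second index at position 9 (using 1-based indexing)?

8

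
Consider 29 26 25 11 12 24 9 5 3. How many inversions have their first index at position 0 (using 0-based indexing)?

8 such elements

The element at index 0 is 29.
Elements after it: 26, 25, 11, 12, 24, 9, 5, 3
Those smaller than 29: 26, 25, 11, 12, 24, 9, 5, 3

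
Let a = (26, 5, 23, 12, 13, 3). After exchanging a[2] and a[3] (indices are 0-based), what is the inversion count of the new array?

10

Positions 2 and 3 hold 23 and 12; after swapping, the array is [26, 5, 12, 23, 13, 3].
Element-by-element contributions:
26: 5
5: 1
12: 1
23: 2
13: 1
3: 0
Sum: 5 + 1 + 1 + 2 + 1 + 0 = 10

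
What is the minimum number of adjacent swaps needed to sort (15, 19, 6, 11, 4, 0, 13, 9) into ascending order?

Swaps: 19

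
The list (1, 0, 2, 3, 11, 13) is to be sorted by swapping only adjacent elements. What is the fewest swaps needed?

Minimum adjacent swaps = number of inversions (each swap of adjacent out-of-order elements removes one inversion and no swap can remove more).
Count inversions — for each element, later elements that are smaller:
1: 0 → 1
0: none → 0
2: none → 0
3: none → 0
11: none → 0
13: none → 0
Total inversions: 1 + 0 + 0 + 0 + 0 + 0 = 1

1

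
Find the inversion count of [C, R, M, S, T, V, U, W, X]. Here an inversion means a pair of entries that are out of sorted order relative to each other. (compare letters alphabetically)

2 out-of-order pairs

Sweep left to right; for each value list the smaller values that follow it:
C → none → 0
R → M → 1
M → none → 0
S → none → 0
T → none → 0
V → U → 1
U → none → 0
W → none → 0
X → none → 0
Sum: 0 + 1 + 0 + 0 + 0 + 1 + 0 + 0 + 0 = 2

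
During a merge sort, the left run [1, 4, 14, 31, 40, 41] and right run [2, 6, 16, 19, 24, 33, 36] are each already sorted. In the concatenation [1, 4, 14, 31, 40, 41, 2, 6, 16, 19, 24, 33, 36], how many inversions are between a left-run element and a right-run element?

There are 22 cross-inversions.

Take each right-half value and tally the left-half values above it:
r = 2: 4, 14, 31, 40, 41 → 5
r = 6: 14, 31, 40, 41 → 4
r = 16: 31, 40, 41 → 3
r = 19: 31, 40, 41 → 3
r = 24: 31, 40, 41 → 3
r = 33: 40, 41 → 2
r = 36: 40, 41 → 2
Cross-inversions: 5 + 4 + 3 + 3 + 3 + 2 + 2 = 22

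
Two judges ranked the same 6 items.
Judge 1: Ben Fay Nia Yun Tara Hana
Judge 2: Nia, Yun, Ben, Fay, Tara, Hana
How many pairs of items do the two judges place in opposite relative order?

4

Assign each item its position (1..6) in the first ordering, then rewrite the second ordering as that position sequence:
positions: Ben→1, Fay→2, Nia→3, Yun→4, Tara→5, Hana→6
second ordering as positions: [3, 4, 1, 2, 5, 6]
Discordant pairs = inversions in this position sequence.
3: 1, 2 → 2
4: 1, 2 → 2
1: 0
2: 0
5: 0
6: 0
Total: 2 + 2 + 0 + 0 + 0 + 0 = 4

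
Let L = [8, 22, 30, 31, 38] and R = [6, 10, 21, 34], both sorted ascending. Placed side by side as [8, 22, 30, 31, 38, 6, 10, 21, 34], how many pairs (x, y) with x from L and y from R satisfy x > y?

Take each right-half value and tally the left-half values above it:
r = 6: 8, 22, 30, 31, 38 → 5
r = 10: 22, 30, 31, 38 → 4
r = 21: 22, 30, 31, 38 → 4
r = 34: 38 → 1
Cross-inversions: 5 + 4 + 4 + 1 = 14

14 cross-inversions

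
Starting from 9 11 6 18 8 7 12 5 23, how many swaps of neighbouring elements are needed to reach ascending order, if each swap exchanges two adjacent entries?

Minimum adjacent swaps = number of inversions (each swap of adjacent out-of-order elements removes one inversion and no swap can remove more).
Count inversions — for each element, later elements that are smaller:
9: 6, 8, 7, 5 → 4
11: 6, 8, 7, 5 → 4
6: 5 → 1
18: 8, 7, 12, 5 → 4
8: 7, 5 → 2
7: 5 → 1
12: 5 → 1
5: none → 0
23: none → 0
Total inversions: 4 + 4 + 1 + 4 + 2 + 1 + 1 + 0 + 0 = 17

There are 17 adjacent swaps.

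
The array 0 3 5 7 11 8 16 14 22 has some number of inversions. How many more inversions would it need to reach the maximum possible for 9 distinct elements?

34 inversions short

Maximum inversions for 9 distinct elements is C(9, 2) = 9·8/2 = 36.
Current inversions — for each element, count later smaller elements:
0: 0
3: 0
5: 0
7: 0
11: 1
8: 0
16: 1
14: 0
22: 0
Current total: 0 + 0 + 0 + 0 + 1 + 0 + 1 + 0 + 0 = 2
Shortfall: 36 − 2 = 34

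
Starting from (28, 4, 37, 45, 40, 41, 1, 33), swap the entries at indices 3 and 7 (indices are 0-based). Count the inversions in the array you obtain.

8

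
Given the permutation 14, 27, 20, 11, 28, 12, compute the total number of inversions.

There are 8 inversions.

Count, for each position, how many later elements it exceeds:
14: 2
27: 3
20: 2
11: 0
28: 1
12: 0
Sum: 2 + 3 + 2 + 0 + 1 + 0 = 8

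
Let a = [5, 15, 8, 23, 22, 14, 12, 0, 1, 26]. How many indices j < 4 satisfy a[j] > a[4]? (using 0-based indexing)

1

The element at index 4 is 22.
Elements before it: 5, 15, 8, 23
Those larger than 22: 23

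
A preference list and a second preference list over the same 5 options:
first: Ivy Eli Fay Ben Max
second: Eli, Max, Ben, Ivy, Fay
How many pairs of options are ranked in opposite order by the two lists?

6 pairs

Assign each item its position (1..5) in the first ordering, then rewrite the second ordering as that position sequence:
positions: Ivy→1, Eli→2, Fay→3, Ben→4, Max→5
second ordering as positions: [2, 5, 4, 1, 3]
Discordant pairs = inversions in this position sequence.
2: 1 → 1
5: 4, 1, 3 → 3
4: 1, 3 → 2
1: 0
3: 0
Total: 1 + 3 + 2 + 0 + 0 = 6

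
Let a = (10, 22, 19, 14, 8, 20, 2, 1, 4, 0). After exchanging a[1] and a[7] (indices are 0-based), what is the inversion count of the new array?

25

Positions 1 and 7 hold 22 and 1; after swapping, the array is [10, 1, 19, 14, 8, 20, 2, 22, 4, 0].
For each element, count later entries that are smaller:
10 → 1, 8, 2, 4, 0 → 5
1 → 0 → 1
19 → 14, 8, 2, 4, 0 → 5
14 → 8, 2, 4, 0 → 4
8 → 2, 4, 0 → 3
20 → 2, 4, 0 → 3
2 → 0 → 1
22 → 4, 0 → 2
4 → 0 → 1
0 → none → 0
Sum: 5 + 1 + 5 + 4 + 3 + 3 + 1 + 2 + 1 + 0 = 25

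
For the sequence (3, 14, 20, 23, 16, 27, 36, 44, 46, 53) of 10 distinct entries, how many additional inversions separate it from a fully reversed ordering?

Maximum inversions for 10 distinct elements is C(10, 2) = 10·9/2 = 45.
Current inversions — for each element, count later smaller elements:
3: 0
14: 0
20: 1
23: 1
16: 0
27: 0
36: 0
44: 0
46: 0
53: 0
Current total: 0 + 0 + 1 + 1 + 0 + 0 + 0 + 0 + 0 + 0 = 2
Shortfall: 45 − 2 = 43

43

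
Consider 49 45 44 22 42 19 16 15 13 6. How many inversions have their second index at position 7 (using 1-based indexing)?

6

The element at index 7 is 16.
Elements before it: 49, 45, 44, 22, 42, 19
Those larger than 16: 49, 45, 44, 22, 42, 19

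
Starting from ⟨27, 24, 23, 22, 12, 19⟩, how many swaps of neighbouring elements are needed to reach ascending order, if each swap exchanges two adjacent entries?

Each adjacent swap fixes exactly one inversion, so the minimum swap count equals the number of inversions.
Count inversions — for each element, later elements that are smaller:
27: 24, 23, 22, 12, 19 → 5
24: 23, 22, 12, 19 → 4
23: 22, 12, 19 → 3
22: 12, 19 → 2
12: none → 0
19: none → 0
Total inversions: 5 + 4 + 3 + 2 + 0 + 0 = 14

There are 14 swaps.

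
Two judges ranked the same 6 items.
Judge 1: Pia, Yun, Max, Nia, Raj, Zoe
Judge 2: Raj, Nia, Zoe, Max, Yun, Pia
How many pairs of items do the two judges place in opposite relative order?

13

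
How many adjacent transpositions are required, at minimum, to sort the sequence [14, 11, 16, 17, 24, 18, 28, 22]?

The minimum number of adjacent swaps to sort an array equals its inversion count, since every such swap removes exactly one inversion.
Count inversions — for each element, later elements that are smaller:
14: 11 → 1
11: none → 0
16: none → 0
17: none → 0
24: 18, 22 → 2
18: none → 0
28: 22 → 1
22: none → 0
Total inversions: 1 + 0 + 0 + 0 + 2 + 0 + 1 + 0 = 4

4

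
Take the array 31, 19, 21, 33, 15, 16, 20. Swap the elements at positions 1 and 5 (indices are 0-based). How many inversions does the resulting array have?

12 inversions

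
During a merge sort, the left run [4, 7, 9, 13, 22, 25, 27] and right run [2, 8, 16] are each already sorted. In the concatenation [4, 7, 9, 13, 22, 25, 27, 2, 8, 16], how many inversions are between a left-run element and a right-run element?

15

For each element r of the right run, count left-run elements greater than r:
r = 2: 4, 7, 9, 13, 22, 25, 27 → 7
r = 8: 9, 13, 22, 25, 27 → 5
r = 16: 22, 25, 27 → 3
Cross-inversions: 7 + 5 + 3 = 15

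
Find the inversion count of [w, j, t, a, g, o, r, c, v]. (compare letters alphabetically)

Sweep left to right; for each value list the smaller values that follow it:
w → j, t, a, g, o, r, c, v → 8
j → a, g, c → 3
t → a, g, o, r, c → 5
a → none → 0
g → c → 1
o → c → 1
r → c → 1
c → none → 0
v → none → 0
Sum: 8 + 3 + 5 + 0 + 1 + 1 + 1 + 0 + 0 = 19

19 out-of-order pairs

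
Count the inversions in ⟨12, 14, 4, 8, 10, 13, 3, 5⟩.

Sweep left to right; for each value list the smaller values that follow it:
12: 5
14: 6
4: 1
8: 2
10: 2
13: 2
3: 0
5: 0
Sum: 5 + 6 + 1 + 2 + 2 + 2 + 0 + 0 = 18

18 inversions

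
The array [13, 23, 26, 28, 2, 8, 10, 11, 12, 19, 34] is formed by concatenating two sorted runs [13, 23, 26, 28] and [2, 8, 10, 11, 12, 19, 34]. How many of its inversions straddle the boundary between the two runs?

Count, for every r in R, how many entries of L exceed r:
r = 2: 13, 23, 26, 28 → 4
r = 8: 13, 23, 26, 28 → 4
r = 10: 13, 23, 26, 28 → 4
r = 11: 13, 23, 26, 28 → 4
r = 12: 13, 23, 26, 28 → 4
r = 19: 23, 26, 28 → 3
r = 34: none → 0
Cross-inversions: 4 + 4 + 4 + 4 + 4 + 3 + 0 = 23

There are 23 split inversions.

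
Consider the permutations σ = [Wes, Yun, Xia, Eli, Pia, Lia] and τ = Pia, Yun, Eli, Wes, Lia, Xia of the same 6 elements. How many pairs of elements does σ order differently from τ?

There are 8 discordant pairs.

Assign each item its position (1..6) in the first ordering, then rewrite the second ordering as that position sequence:
positions: Wes→1, Yun→2, Xia→3, Eli→4, Pia→5, Lia→6
second ordering as positions: [5, 2, 4, 1, 6, 3]
Discordant pairs = inversions in this position sequence.
5: 2, 4, 1, 3 → 4
2: 1 → 1
4: 1, 3 → 2
1: 0
6: 3 → 1
3: 0
Total: 4 + 1 + 2 + 0 + 1 + 0 = 8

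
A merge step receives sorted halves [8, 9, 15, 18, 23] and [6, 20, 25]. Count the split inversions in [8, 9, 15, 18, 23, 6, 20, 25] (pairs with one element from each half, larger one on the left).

6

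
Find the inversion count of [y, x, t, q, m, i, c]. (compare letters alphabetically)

Element-by-element contributions:
y → x, t, q, m, i, c → 6
x → t, q, m, i, c → 5
t → q, m, i, c → 4
q → m, i, c → 3
m → i, c → 2
i → c → 1
c → none → 0
Sum: 6 + 5 + 4 + 3 + 2 + 1 + 0 = 21

21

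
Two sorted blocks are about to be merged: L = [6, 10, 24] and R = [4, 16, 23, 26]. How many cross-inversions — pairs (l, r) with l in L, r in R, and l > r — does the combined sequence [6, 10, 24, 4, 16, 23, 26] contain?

Take each right-half value and tally the left-half values above it:
r = 4: 6, 10, 24 → 3
r = 16: 24 → 1
r = 23: 24 → 1
r = 26: none → 0
Cross-inversions: 3 + 1 + 1 + 0 = 5

5 split inversions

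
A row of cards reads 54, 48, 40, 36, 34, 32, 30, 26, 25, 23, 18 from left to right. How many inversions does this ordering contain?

55

Element-by-element contributions:
54 → 48, 40, 36, 34, 32, 30, 26, 25, 23, 18 → 10
48 → 40, 36, 34, 32, 30, 26, 25, 23, 18 → 9
40 → 36, 34, 32, 30, 26, 25, 23, 18 → 8
36 → 34, 32, 30, 26, 25, 23, 18 → 7
34 → 32, 30, 26, 25, 23, 18 → 6
32 → 30, 26, 25, 23, 18 → 5
30 → 26, 25, 23, 18 → 4
26 → 25, 23, 18 → 3
25 → 23, 18 → 2
23 → 18 → 1
18 → none → 0
Sum: 10 + 9 + 8 + 7 + 6 + 5 + 4 + 3 + 2 + 1 + 0 = 55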